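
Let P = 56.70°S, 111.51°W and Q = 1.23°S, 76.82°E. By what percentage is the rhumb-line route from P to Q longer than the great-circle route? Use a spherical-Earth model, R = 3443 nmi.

23.9%

Great circle: σ = 2.1237 rad → d_gc = Rσ = 7311.9 nmi
Rhumb: Δφ = +0.9681, Δλ = -2.9962, Δψ = +1.1856, q = Δφ/Δψ = 0.8166 → d_rh = R√(Δφ²+q²Δλ²) = 9059.1 nmi
Excess = (9059.1 − 7311.9) / 7311.9 = 1747.2 / 7311.9 = 23.90% ≈ 23.9%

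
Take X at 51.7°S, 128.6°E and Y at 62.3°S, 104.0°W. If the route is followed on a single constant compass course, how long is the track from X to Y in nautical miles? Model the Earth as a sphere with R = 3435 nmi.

4174 nmi

Rhumb course C = atan2(Δλ, Δψ) with Δψ = ln[tan(π/4+φ₂/2)/tan(π/4+φ₁/2)] = -0.3425, Δλ = +2.2235 → C = 98.76°
d = R·|Δφ| / |cos C| = 3435·0.18500 / 0.15224 = 4174 nmi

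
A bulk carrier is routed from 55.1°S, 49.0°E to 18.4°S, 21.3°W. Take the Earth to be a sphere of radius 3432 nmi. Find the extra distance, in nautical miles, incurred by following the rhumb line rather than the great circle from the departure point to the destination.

Great circle: cos σ = sin φ₁ sin φ₂ + cos φ₁ cos φ₂ cos Δλ,  σ = 1.1131 rad → d_gc = 3820.1 nmi
Rhumb line: Δψ = +0.8305, q = Δφ/Δψ = 0.7713, d_rh = R√(Δφ²+q²Δλ²) = 3921.9 nmi
Excess = 3921.9 − 3820.1 = 101.8 ≈ 102 nmi

102 nmi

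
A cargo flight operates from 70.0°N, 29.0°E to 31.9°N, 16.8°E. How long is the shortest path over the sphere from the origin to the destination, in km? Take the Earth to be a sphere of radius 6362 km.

4298 km

cos σ = sin φ₁ sin φ₂ + cos φ₁ cos φ₂ cos Δλ
      = sin(70.00°)sin(31.90°) + cos(70.00°)cos(31.90°)cos(-12.20°) = 0.7804
σ = 38.705° → d = Rσ = 6362·0.67553 = 4298 km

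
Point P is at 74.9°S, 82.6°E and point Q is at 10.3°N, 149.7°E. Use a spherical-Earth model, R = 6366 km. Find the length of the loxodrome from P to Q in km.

Rhumb course C = atan2(Δλ, Δψ) with Δψ = ln[tan(π/4+φ₂/2)/tan(π/4+φ₁/2)] = +2.2016, Δλ = +1.1711 → C = 28.01°
d = R·|Δφ| / |cos C| = 6366·1.48702 / 0.88286 = 10722 km

10722 km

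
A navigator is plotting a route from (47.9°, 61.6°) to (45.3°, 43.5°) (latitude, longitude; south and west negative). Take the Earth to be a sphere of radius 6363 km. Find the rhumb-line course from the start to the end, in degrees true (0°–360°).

258.2°

Δψ = ln[tan(π/4+φ₂/2)/tan(π/4+φ₁/2)] = -0.0661
Δλ = -0.3159 rad (taken the short way round)
course = atan2(Δλ, Δψ) = 258.19°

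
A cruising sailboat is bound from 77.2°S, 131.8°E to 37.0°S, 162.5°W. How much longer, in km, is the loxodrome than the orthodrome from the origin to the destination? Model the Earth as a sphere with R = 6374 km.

Great circle: cos σ = sin φ₁ sin φ₂ + cos φ₁ cos φ₂ cos Δλ,  σ = 0.8504 rad → d_gc = 5420.5 km
Rhumb line: Δψ = +1.4918, q = Δφ/Δψ = 0.4703, d_rh = R√(Δφ²+q²Δλ²) = 5640.7 km
Excess = 5640.7 − 5420.5 = 220.2 ≈ 220 km

220 km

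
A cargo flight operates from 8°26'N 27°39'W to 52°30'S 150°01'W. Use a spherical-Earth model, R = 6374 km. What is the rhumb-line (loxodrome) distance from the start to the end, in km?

13598 km

Δψ = ln[tan(π/4+φ₂/2)/tan(π/4+φ₁/2)] = -1.2281;  Δφ = -1.0635 rad,  Δλ = -2.1357 rad
q = Δφ/Δψ = 0.8659
d = R·√(Δφ² + q²Δλ²) = 6374·2.13335 = 13598 km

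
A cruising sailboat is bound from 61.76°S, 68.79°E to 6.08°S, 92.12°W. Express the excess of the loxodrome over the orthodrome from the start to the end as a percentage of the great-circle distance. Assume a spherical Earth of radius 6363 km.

Great circle: σ = 1.9298 rad → d_gc = Rσ = 12279.2 km
Rhumb: Δφ = +0.9718, Δλ = -2.8084, Δψ = +1.2738, q = Δφ/Δψ = 0.7629 → d_rh = R√(Δφ²+q²Δλ²) = 14970.2 km
Excess = (14970.2 − 12279.2) / 12279.2 = 2691.0 / 12279.2 = 21.92% ≈ 21.9%

21.9%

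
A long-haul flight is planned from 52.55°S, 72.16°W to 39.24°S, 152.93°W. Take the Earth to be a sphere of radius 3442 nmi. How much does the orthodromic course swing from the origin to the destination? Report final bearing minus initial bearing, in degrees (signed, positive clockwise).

+63.2°

At departure: θ₁ = atan2(sin Δλ cos φ₂, cos φ₁ sin φ₂ − sin φ₁ cos φ₂ cos Δλ) = 249.49°
At arrival: θ₂ = atan2(sin Δλ cos φ₁, −cos φ₂ sin φ₁ + sin φ₂ cos φ₁ cos Δλ) = 312.67°
Δθ = θ₂ − θ₁ = +63.2°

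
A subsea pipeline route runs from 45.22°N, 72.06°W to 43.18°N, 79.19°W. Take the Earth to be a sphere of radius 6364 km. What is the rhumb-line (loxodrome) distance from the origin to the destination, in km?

Rhumb course C = atan2(Δλ, Δψ) with Δψ = ln[tan(π/4+φ₂/2)/tan(π/4+φ₁/2)] = -0.0497, Δλ = -0.1244 → C = 248.24°
d = R·|Δφ| / |cos C| = 6364·0.03560 / 0.37071 = 611 km

611 km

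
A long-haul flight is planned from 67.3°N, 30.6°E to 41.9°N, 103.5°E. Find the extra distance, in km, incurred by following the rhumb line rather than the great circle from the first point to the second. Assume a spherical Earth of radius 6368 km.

Great circle: cos σ = sin φ₁ sin φ₂ + cos φ₁ cos φ₂ cos Δλ,  σ = 0.7946 rad → d_gc = 5060.1 km
Rhumb line: Δψ = -0.7990, q = Δφ/Δψ = 0.5548, d_rh = R√(Δφ²+q²Δλ²) = 5308.4 km
Excess = 5308.4 − 5060.1 = 248.3 ≈ 248 km

248 km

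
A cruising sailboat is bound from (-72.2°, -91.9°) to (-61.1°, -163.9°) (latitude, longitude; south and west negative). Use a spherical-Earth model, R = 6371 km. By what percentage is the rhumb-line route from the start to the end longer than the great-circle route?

Great circle: σ = 0.4966 rad → d_gc = Rσ = 3163.8 km
Rhumb: Δφ = +0.1937, Δλ = -1.2566, Δψ = +0.4981, q = Δφ/Δψ = 0.3890 → d_rh = R√(Δφ²+q²Δλ²) = 3349.7 km
Excess = (3349.7 − 3163.8) / 3163.8 = 185.9 / 3163.8 = 5.88% ≈ 5.9%

5.9%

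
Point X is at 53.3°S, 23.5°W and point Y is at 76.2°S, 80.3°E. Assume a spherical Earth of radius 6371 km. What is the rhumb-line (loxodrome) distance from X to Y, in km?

Rhumb course C = atan2(Δλ, Δψ) with Δψ = ln[tan(π/4+φ₂/2)/tan(π/4+φ₁/2)] = -1.0083, Δλ = +1.8117 → C = 119.10°
d = R·|Δφ| / |cos C| = 6371·0.39968 / 0.48631 = 5236 km

5236 km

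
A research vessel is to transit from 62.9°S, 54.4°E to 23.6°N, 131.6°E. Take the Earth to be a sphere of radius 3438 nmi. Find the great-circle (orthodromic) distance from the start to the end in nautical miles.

cos σ = sin φ₁ sin φ₂ + cos φ₁ cos φ₂ cos Δλ
      = sin(-62.90°)sin(23.60°) + cos(-62.90°)cos(23.60°)cos(77.20°) = -0.2639
σ = 105.302° → d = Rσ = 3438·1.83787 = 6319 nmi

6319 nmi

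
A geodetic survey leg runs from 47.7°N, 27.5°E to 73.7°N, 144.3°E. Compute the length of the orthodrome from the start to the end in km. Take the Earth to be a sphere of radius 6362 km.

cos σ = sin φ₁ sin φ₂ + cos φ₁ cos φ₂ cos Δλ
      = sin(47.70°)sin(73.70°) + cos(47.70°)cos(73.70°)cos(116.80°) = 0.6247
σ = 51.337° → d = Rσ = 6362·0.89600 = 5700 km

5700 km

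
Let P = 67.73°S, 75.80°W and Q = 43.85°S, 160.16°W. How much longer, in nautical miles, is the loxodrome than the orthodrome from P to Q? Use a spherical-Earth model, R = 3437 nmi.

Great circle: cos σ = sin φ₁ sin φ₂ + cos φ₁ cos φ₂ cos Δλ,  σ = 0.8393 rad → d_gc = 2884.800 nmi
Rhumb line: Δψ = +0.7722, q = Δφ/Δψ = 0.5398, d_rh = R√(Δφ²+q²Δλ²) = 3084.302 nmi
Excess = 3084.302 − 2884.800 = 199.502 ≈ 200 nmi

200 nmi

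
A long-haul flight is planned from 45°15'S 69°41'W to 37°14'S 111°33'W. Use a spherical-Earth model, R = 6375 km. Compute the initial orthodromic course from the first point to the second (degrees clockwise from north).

269.5°

θ = atan2( sin Δλ·cos φ₂ ,  cos φ₁ sin φ₂ − sin φ₁ cos φ₂ cos Δλ )
  = atan2(-0.5314, -0.0049) = 269.47°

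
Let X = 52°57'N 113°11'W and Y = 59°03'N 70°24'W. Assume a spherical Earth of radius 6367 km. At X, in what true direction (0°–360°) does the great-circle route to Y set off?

N = sin Δλ·cos φ₂ = +0.3493;  D = cos φ₁ sin φ₂ − sin φ₁ cos φ₂ cos Δλ = +0.2155
initial course = atan2(N, D) = 58.33°

58.3°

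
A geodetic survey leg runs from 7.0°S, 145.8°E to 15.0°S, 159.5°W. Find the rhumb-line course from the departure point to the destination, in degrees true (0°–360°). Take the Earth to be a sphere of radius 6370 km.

98.5°

Δψ = ln[tan(π/4+φ₂/2)/tan(π/4+φ₁/2)] = -0.1424
Δλ = +0.9547 rad (taken the short way round)
course = atan2(Δλ, Δψ) = 98.48°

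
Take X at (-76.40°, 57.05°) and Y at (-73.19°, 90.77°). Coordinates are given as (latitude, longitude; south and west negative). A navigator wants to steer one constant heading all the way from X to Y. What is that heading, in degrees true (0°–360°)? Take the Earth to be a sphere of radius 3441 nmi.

Meridional parts: M(φ₁)=-2.1266, M(φ₂)=-1.9122 → ΔM = +0.2144;  Δλ = +0.5885 rad
tan C = Δλ / ΔM = +2.7449 → C = 69.98°

70.0°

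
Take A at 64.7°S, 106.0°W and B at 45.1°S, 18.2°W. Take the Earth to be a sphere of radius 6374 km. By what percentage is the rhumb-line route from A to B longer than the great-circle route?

7.4%

Great circle: σ = 0.8606 rad → d_gc = Rσ = 5485.5 km
Rhumb: Δφ = +0.3421, Δλ = +1.5324, Δψ = +0.6103, q = Δφ/Δψ = 0.5605 → d_rh = R√(Δφ²+q²Δλ²) = 5893.2 km
Excess = (5893.2 − 5485.5) / 5485.5 = 407.7 / 5485.5 = 7.43% ≈ 7.4%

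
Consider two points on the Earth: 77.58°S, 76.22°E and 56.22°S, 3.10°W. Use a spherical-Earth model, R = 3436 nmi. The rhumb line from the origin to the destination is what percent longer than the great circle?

Great circle: σ = 0.5847 rad → d_gc = Rσ = 2009.0 nmi
Rhumb: Δφ = +0.3728, Δλ = -1.3844, Δψ = +1.0262, q = Δφ/Δψ = 0.3633 → d_rh = R√(Δφ²+q²Δλ²) = 2151.1 nmi
Excess = (2151.1 − 2009.0) / 2009.0 = 142.1 / 2009.0 = 7.07% ≈ 7.1%

7.1%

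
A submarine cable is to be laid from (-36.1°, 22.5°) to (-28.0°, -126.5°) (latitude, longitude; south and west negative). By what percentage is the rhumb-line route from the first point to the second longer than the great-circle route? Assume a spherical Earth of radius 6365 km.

15.3%

Great circle: σ = 1.9123 rad → d_gc = Rσ = 12171.8 km
Rhumb: Δφ = +0.1414, Δλ = -2.6005, Δψ = +0.1670, q = Δφ/Δψ = 0.8463 → d_rh = R√(Δφ²+q²Δλ²) = 14037.6 km
Excess = (14037.6 − 12171.8) / 12171.8 = 1865.8 / 12171.8 = 15.33% ≈ 15.3%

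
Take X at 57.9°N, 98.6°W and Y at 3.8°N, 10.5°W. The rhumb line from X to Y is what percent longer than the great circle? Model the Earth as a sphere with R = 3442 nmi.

Great circle: σ = 1.4970 rad → d_gc = Rσ = 5152.7 nmi
Rhumb: Δφ = -0.9442, Δλ = +1.5376, Δψ = -1.1795, q = Δφ/Δψ = 0.8005 → d_rh = R√(Δφ²+q²Δλ²) = 5339.8 nmi
Excess = (5339.8 − 5152.7) / 5152.7 = 187.1 / 5152.7 = 3.63% ≈ 3.6%

3.6%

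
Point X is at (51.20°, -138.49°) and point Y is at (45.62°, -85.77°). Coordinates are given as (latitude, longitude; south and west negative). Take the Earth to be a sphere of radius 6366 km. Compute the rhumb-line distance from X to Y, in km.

3932 km

Δψ = ln[tan(π/4+φ₂/2)/tan(π/4+φ₁/2)] = -0.1469;  Δφ = -0.0974 rad,  Δλ = +0.9201 rad
q = Δφ/Δψ = 0.6629
d = R·√(Δφ² + q²Δλ²) = 6366·0.61765 = 3932 km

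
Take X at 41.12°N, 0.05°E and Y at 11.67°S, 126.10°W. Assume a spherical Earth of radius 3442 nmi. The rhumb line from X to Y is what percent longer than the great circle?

3.0%

Great circle: σ = 2.1751 rad → d_gc = Rσ = 7486.9 nmi
Rhumb: Δφ = -0.9214, Δλ = -2.2017, Δψ = -0.9937, q = Δφ/Δψ = 0.9272 → d_rh = R√(Δφ²+q²Δλ²) = 7708.9 nmi
Excess = (7708.9 − 7486.9) / 7486.9 = 222.0 / 7486.9 = 2.97% ≈ 3.0%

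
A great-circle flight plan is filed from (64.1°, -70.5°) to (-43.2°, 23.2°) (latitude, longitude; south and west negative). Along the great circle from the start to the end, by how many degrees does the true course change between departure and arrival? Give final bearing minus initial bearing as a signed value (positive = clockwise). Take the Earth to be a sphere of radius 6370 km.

+36.2°

Initial bearing θ₁ = atan2(sin Δλ cos φ₂, cos φ₁ sin φ₂ − sin φ₁ cos φ₂ cos Δλ) = 109.44°
Final bearing θ₂ = (initial bearing from the destination back to the start) + 180° = 145.59°
Δθ = θ₂ − θ₁ = +36.2°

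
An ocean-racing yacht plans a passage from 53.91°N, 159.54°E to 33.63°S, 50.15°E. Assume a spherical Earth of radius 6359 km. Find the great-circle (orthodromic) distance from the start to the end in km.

Haversine: a = sin²(Δφ/2)+cos φ₁ cos φ₂ sin²(Δλ/2) = 0.80519;  σ = 2·atan2(√a,√(1−a))
σ = 127.617° → d = Rσ = 6359·2.22733 = 14164 km

14164 km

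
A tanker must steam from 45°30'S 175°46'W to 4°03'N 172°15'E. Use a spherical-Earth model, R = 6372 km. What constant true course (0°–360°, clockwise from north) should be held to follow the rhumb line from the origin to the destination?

347.8°

Δψ = ln[tan(π/4+φ₂/2)/tan(π/4+φ₁/2)] = +0.9645
Δλ = -0.2091 rad (taken the short way round)
course = atan2(Δλ, Δψ) = 347.77°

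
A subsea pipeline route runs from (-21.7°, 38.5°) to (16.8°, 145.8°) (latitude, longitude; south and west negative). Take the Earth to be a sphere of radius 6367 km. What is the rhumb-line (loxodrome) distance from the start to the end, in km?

Δψ = ln[tan(π/4+φ₂/2)/tan(π/4+φ₁/2)] = +0.6856;  Δφ = +0.6720 rad,  Δλ = +1.8727 rad
q = Δφ/Δψ = 0.9800
d = R·√(Δφ² + q²Δλ²) = 6367·1.95449 = 12444 km

12444 km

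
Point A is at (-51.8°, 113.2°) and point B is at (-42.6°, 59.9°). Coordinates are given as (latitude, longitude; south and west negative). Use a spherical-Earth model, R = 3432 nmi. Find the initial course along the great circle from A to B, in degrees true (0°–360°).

θ = atan2( sin Δλ·cos φ₂ ,  cos φ₁ sin φ₂ − sin φ₁ cos φ₂ cos Δλ )
  = atan2(-0.5902, -0.0729) = 262.96°

263.0°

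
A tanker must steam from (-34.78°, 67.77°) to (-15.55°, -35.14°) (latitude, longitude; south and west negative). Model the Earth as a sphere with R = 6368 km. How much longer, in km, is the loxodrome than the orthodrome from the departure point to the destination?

Great circle: cos σ = sin φ₁ sin φ₂ + cos φ₁ cos φ₂ cos Δλ,  σ = 1.5947 rad → d_gc = 10154.8 km
Rhumb line: Δψ = +0.3734, q = Δφ/Δψ = 0.8989, d_rh = R√(Δφ²+q²Δλ²) = 10501.5 km
Excess = 10501.5 − 10154.8 = 346.7 ≈ 347 km

347 km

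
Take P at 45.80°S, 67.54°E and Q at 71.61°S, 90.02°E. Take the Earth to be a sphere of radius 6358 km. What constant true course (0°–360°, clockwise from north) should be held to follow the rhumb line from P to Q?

156.9°

Meridional parts: M(φ₁)=-0.9013, M(φ₂)=-1.8209 → ΔM = -0.9197;  Δλ = +0.3924 rad
tan C = Δλ / ΔM = -0.4266 → C = 156.90°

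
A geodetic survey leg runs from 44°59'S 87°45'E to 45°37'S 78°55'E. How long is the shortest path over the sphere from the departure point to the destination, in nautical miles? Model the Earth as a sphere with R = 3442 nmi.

cos σ = sin φ₁ sin φ₂ + cos φ₁ cos φ₂ cos Δλ
      = sin(-44.98°)sin(-45.62°) + cos(-44.98°)cos(-45.62°)cos(-8.83°) = 0.9941
σ = 6.242° → d = Rσ = 3442·0.10895 = 375 nmi

375 nmi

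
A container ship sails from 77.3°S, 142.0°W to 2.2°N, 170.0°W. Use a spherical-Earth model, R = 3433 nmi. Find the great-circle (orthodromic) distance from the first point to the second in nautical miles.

4853 nmi

Haversine: a = sin²(Δφ/2)+cos φ₁ cos φ₂ sin²(Δλ/2) = 0.42174;  σ = 2·atan2(√a,√(1−a))
σ = 80.995° → d = Rσ = 3433·1.41363 = 4853 nmi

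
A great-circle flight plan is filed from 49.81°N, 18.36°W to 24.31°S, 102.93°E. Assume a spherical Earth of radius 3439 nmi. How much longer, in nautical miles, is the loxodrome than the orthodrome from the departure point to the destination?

Great circle: cos σ = sin φ₁ sin φ₂ + cos φ₁ cos φ₂ cos Δλ,  σ = 2.2394 rad → d_gc = 7701.4 nmi
Rhumb line: Δψ = -1.4432, q = Δφ/Δψ = 0.8964, d_rh = R√(Δφ²+q²Δλ²) = 7898.0 nmi
Excess = 7898.0 − 7701.4 = 196.6 ≈ 197 nmi

197 nmi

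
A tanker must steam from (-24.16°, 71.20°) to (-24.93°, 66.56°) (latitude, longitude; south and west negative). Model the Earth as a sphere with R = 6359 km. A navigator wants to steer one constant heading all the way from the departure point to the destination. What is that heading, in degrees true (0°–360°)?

Δψ = ln[tan(π/4+φ₂/2)/tan(π/4+φ₁/2)] = -0.0148
Δλ = -0.0810 rad (taken the short way round)
course = atan2(Δλ, Δψ) = 259.66°

259.7°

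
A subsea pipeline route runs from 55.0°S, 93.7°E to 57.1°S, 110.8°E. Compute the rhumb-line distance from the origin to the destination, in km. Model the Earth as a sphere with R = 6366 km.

Rhumb course C = atan2(Δλ, Δψ) with Δψ = ln[tan(π/4+φ₂/2)/tan(π/4+φ₁/2)] = -0.0656, Δλ = +0.2985 → C = 102.41°
d = R·|Δφ| / |cos C| = 6366·0.03665 / 0.21483 = 1086 km

1086 km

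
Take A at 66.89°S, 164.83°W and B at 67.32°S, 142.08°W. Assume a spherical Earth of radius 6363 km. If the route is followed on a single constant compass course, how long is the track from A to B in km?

Δψ = ln[tan(π/4+φ₂/2)/tan(π/4+φ₁/2)] = -0.0193;  Δφ = -0.0075 rad,  Δλ = +0.3971 rad
q = Δφ/Δψ = 0.3890
d = R·√(Δφ² + q²Δλ²) = 6363·0.15465 = 984 km

984 km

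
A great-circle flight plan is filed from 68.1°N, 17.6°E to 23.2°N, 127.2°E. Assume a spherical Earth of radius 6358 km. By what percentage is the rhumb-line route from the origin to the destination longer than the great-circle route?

10.2%

Great circle: σ = 1.3176 rad → d_gc = Rσ = 8377.2 km
Rhumb: Δφ = -0.7837, Δλ = +1.9129, Δψ = -1.2262, q = Δφ/Δψ = 0.6391 → d_rh = R√(Δφ²+q²Δλ²) = 9232.8 km
Excess = (9232.8 − 8377.2) / 8377.2 = 855.6 / 8377.2 = 10.21% ≈ 10.2%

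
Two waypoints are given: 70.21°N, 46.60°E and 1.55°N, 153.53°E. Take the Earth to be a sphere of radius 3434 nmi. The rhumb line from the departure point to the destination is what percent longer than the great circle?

Great circle: σ = 1.6440 rad → d_gc = Rσ = 5645.4 nmi
Rhumb: Δφ = -1.1983, Δλ = +1.8663, Δψ = -1.7191, q = Δφ/Δψ = 0.6971 → d_rh = R√(Δφ²+q²Δλ²) = 6073.8 nmi
Excess = (6073.8 − 5645.4) / 5645.4 = 428.4 / 5645.4 = 7.59% ≈ 7.6%

7.6%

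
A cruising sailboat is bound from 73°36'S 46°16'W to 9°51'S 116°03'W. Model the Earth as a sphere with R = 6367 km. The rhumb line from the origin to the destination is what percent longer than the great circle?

Great circle: σ = 1.3075 rad → d_gc = Rσ = 8325.0 km
Rhumb: Δφ = +1.1126, Δλ = -1.2179, Δψ = +1.7645, q = Δφ/Δψ = 0.6306 → d_rh = R√(Δφ²+q²Δλ²) = 8608.0 km
Excess = (8608.0 − 8325.0) / 8325.0 = 283.0 / 8325.0 = 3.40% ≈ 3.4%

3.4%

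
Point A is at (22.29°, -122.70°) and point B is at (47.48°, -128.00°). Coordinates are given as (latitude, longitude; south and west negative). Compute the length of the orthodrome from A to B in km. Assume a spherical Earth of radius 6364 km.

2838 km

Haversine: a = sin²(Δφ/2)+cos φ₁ cos φ₂ sin²(Δλ/2) = 0.04889;  σ = 2·atan2(√a,√(1−a))
σ = 25.548° → d = Rσ = 6364·0.44589 = 2838 km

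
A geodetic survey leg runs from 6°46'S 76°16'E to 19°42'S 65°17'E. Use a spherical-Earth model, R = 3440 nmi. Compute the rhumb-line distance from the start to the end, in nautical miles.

Rhumb course C = atan2(Δλ, Δψ) with Δψ = ln[tan(π/4+φ₂/2)/tan(π/4+φ₁/2)] = -0.2324, Δλ = -0.1917 → C = 219.51°
d = R·|Δφ| / |cos C| = 3440·0.22573 / 0.77148 = 1007 nmi

1007 nmi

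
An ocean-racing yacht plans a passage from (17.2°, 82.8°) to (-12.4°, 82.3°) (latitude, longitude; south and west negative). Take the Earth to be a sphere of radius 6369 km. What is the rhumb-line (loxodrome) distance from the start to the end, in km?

3291 km

Rhumb course C = atan2(Δλ, Δψ) with Δψ = ln[tan(π/4+φ₂/2)/tan(π/4+φ₁/2)] = -0.5229, Δλ = -0.0087 → C = 180.96°
d = R·|Δφ| / |cos C| = 6369·0.51662 / 0.99986 = 3291 km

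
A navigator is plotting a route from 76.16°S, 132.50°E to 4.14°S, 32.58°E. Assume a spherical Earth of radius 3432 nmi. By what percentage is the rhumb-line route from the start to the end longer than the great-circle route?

Great circle: σ = 1.5418 rad → d_gc = Rσ = 5291.4 nmi
Rhumb: Δφ = +1.2570, Δλ = -1.7439, Δψ = +2.0366, q = Δφ/Δψ = 0.6172 → d_rh = R√(Δφ²+q²Δλ²) = 5679.5 nmi
Excess = (5679.5 − 5291.4) / 5291.4 = 388.1 / 5291.4 = 7.33% ≈ 7.3%

7.3%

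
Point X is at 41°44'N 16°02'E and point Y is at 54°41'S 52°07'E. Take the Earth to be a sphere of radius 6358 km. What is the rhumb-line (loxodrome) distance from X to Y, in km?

Rhumb course C = atan2(Δλ, Δψ) with Δψ = ln[tan(π/4+φ₂/2)/tan(π/4+φ₁/2)] = -1.9476, Δλ = +0.6298 → C = 162.08°
d = R·|Δφ| / |cos C| = 6358·1.68279 / 0.95149 = 11245 km

11245 km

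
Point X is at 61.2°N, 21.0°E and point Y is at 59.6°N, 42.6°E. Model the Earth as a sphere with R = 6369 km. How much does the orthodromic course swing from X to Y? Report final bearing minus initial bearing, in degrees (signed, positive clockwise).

+18.8°

At departure: θ₁ = atan2(sin Δλ cos φ₂, cos φ₁ sin φ₂ − sin φ₁ cos φ₂ cos Δλ) = 89.01°
At arrival: θ₂ = atan2(sin Δλ cos φ₁, −cos φ₂ sin φ₁ + sin φ₂ cos φ₁ cos Δλ) = 107.85°
Δθ = θ₂ − θ₁ = +18.8°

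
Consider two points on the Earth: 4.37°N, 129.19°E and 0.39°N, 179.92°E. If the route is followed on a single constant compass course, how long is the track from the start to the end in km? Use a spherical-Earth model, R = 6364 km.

5646 km

Δψ = ln[tan(π/4+φ₂/2)/tan(π/4+φ₁/2)] = -0.0695;  Δφ = -0.0695 rad,  Δλ = +0.8854 rad
q = Δφ/Δψ = 0.9989
d = R·√(Δφ² + q²Δλ²) = 6364·0.88719 = 5646 km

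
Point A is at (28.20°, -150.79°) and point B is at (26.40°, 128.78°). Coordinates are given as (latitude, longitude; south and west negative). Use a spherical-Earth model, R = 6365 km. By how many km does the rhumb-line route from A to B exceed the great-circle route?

161 km

Great circle: cos σ = sin φ₁ sin φ₂ + cos φ₁ cos φ₂ cos Δλ,  σ = 1.2224 rad → d_gc = 7780.8 km
Rhumb line: Δψ = -0.0354, q = Δφ/Δψ = 0.8886, d_rh = R√(Δφ²+q²Δλ²) = 7941.8 km
Excess = 7941.8 − 7780.8 = 161.0 ≈ 161 km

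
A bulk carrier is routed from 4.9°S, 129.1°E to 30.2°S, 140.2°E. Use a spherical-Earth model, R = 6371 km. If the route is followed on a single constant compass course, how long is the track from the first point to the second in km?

Rhumb course C = atan2(Δλ, Δψ) with Δψ = ln[tan(π/4+φ₂/2)/tan(π/4+φ₁/2)] = -0.4677, Δλ = +0.1937 → C = 157.50°
d = R·|Δφ| / |cos C| = 6371·0.44157 / 0.92388 = 3045 km

3045 km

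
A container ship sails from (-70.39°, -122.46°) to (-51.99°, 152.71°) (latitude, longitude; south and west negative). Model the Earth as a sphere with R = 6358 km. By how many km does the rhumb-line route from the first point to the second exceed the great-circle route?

Great circle: cos σ = sin φ₁ sin φ₂ + cos φ₁ cos φ₂ cos Δλ,  σ = 0.7062 rad → d_gc = 4490.1 km
Rhumb line: Δψ = +0.6896, q = Δφ/Δψ = 0.4657, d_rh = R√(Δφ²+q²Δλ²) = 4835.8 km
Excess = 4835.8 − 4490.1 = 345.7 ≈ 346 km

346 km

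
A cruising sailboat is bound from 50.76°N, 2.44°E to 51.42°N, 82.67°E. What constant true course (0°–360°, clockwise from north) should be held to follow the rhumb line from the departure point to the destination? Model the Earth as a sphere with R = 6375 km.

Meridional parts: M(φ₁)=+1.0315, M(φ₂)=+1.0498 → ΔM = +0.0183;  Δλ = +1.4003 rad
tan C = Δλ / ΔM = +76.3504 → C = 89.25°

89.2°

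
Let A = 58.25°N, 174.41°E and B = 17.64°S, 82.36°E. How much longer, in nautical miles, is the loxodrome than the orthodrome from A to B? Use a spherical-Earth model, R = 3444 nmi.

155 nmi

Great circle: cos σ = sin φ₁ sin φ₂ + cos φ₁ cos φ₂ cos Δλ,  σ = 1.8500 rad → d_gc = 6371.5 nmi
Rhumb line: Δψ = -1.5703, q = Δφ/Δψ = 0.8435, d_rh = R√(Δφ²+q²Δλ²) = 6526.2 nmi
Excess = 6526.2 − 6371.5 = 154.7 ≈ 155 nmi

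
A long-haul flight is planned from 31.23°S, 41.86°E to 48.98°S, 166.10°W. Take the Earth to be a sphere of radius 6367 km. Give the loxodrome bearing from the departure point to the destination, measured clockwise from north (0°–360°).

98.8°

Δψ = ln[tan(π/4+φ₂/2)/tan(π/4+φ₁/2)] = -0.4090
Δλ = +2.6536 rad (taken the short way round)
course = atan2(Δλ, Δψ) = 98.76°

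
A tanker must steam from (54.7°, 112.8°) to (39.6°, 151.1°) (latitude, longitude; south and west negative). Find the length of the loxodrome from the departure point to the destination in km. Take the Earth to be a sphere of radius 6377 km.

Δψ = ln[tan(π/4+φ₂/2)/tan(π/4+φ₁/2)] = -0.3913;  Δφ = -0.2635 rad,  Δλ = +0.6685 rad
q = Δφ/Δψ = 0.6735
d = R·√(Δφ² + q²Δλ²) = 6377·0.52166 = 3327 km

3327 km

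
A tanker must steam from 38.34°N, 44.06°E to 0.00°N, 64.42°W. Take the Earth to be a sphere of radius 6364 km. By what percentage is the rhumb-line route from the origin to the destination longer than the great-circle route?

2.6%

Great circle: σ = 1.8220 rad → d_gc = Rσ = 11595.5 km
Rhumb: Δφ = -0.6692, Δλ = -1.8933, Δψ = -0.7255, q = Δφ/Δψ = 0.9223 → d_rh = R√(Δφ²+q²Δλ²) = 11900.9 km
Excess = (11900.9 − 11595.5) / 11595.5 = 305.4 / 11595.5 = 2.63% ≈ 2.6%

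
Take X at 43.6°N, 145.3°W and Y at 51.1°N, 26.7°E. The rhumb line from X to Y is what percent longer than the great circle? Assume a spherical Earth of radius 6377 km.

37.0%

Great circle: σ = 1.4843 rad → d_gc = Rσ = 9465.5 km
Rhumb: Δφ = +0.1309, Δλ = +3.0020, Δψ = +0.1937, q = Δφ/Δψ = 0.6759 → d_rh = R√(Δφ²+q²Δλ²) = 12965.8 km
Excess = (12965.8 − 9465.5) / 9465.5 = 3500.3 / 9465.5 = 36.98% ≈ 37.0%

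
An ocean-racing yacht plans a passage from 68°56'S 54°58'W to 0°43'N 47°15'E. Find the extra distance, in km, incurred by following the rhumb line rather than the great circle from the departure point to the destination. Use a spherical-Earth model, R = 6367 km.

677 km

Great circle: cos σ = sin φ₁ sin φ₂ + cos φ₁ cos φ₂ cos Δλ,  σ = 1.6586 rad → d_gc = 10560.6 km
Rhumb line: Δψ = +1.6948, q = Δφ/Δψ = 0.7173, d_rh = R√(Δφ²+q²Δλ²) = 11237.5 km
Excess = 11237.5 − 10560.6 = 676.9 ≈ 677 km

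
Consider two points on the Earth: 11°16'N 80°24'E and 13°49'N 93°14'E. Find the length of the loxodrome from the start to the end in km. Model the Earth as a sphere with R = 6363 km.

1420 km

Rhumb course C = atan2(Δλ, Δψ) with Δψ = ln[tan(π/4+φ₂/2)/tan(π/4+φ₁/2)] = +0.0456, Δλ = +0.2240 → C = 78.49°
d = R·|Δφ| / |cos C| = 6363·0.04451 / 0.19949 = 1420 km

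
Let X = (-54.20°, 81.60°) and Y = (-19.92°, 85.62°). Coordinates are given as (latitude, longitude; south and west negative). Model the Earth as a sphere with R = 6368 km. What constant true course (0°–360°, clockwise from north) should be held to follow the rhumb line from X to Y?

Meridional parts: M(φ₁)=-1.1301, M(φ₂)=-0.3549 → ΔM = +0.7752;  Δλ = +0.0702 rad
tan C = Δλ / ΔM = +0.0905 → C = 5.17°

5.2°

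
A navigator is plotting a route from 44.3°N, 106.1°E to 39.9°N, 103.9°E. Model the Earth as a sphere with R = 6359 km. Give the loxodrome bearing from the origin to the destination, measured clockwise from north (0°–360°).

Δψ = ln[tan(π/4+φ₂/2)/tan(π/4+φ₁/2)] = -0.1036
Δλ = -0.0384 rad (taken the short way round)
course = atan2(Δλ, Δψ) = 200.34°

200.3°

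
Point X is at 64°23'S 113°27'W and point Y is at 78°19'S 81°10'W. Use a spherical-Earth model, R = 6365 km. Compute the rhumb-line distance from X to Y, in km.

Δψ = ln[tan(π/4+φ₂/2)/tan(π/4+φ₁/2)] = -0.7985;  Δφ = -0.2432 rad,  Δλ = +0.5635 rad
q = Δφ/Δψ = 0.3046
d = R·√(Δφ² + q²Δλ²) = 6365·0.29764 = 1894 km

1894 km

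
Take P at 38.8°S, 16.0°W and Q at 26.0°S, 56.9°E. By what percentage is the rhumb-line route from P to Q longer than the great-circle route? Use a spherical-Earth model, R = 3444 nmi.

Great circle: σ = 1.0694 rad → d_gc = Rσ = 3683.0 nmi
Rhumb: Δφ = +0.2234, Δλ = +1.2723, Δψ = +0.2656, q = Δφ/Δψ = 0.8411 → d_rh = R√(Δφ²+q²Δλ²) = 3765.3 nmi
Excess = (3765.3 − 3683.0) / 3683.0 = 82.3 / 3683.0 = 2.23% ≈ 2.2%

2.2%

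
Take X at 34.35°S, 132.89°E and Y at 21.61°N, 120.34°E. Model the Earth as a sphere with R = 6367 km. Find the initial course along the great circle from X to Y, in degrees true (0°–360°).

346.1°

N = sin Δλ·cos φ₂ = -0.2020;  D = cos φ₁ sin φ₂ − sin φ₁ cos φ₂ cos Δλ = +0.8161
initial course = atan2(N, D) = 346.10°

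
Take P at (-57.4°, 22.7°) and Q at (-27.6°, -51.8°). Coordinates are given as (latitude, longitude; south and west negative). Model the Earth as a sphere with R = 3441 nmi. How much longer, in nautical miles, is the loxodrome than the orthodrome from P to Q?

Great circle: cos σ = sin φ₁ sin φ₂ + cos φ₁ cos φ₂ cos Δλ,  σ = 1.0264 rad → d_gc = 3531.8 nmi
Rhumb line: Δψ = +0.7281, q = Δφ/Δψ = 0.7144, d_rh = R√(Δφ²+q²Δλ²) = 3663.2 nmi
Excess = 3663.2 − 3531.8 = 131.4 ≈ 131 nmi

131 nmi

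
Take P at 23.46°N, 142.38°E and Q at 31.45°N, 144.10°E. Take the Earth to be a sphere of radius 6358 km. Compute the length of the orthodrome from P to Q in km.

903 km

Haversine: a = sin²(Δφ/2)+cos φ₁ cos φ₂ sin²(Δλ/2) = 0.00503;  σ = 2·atan2(√a,√(1−a))
σ = 8.134° → d = Rσ = 6358·0.14197 = 903 km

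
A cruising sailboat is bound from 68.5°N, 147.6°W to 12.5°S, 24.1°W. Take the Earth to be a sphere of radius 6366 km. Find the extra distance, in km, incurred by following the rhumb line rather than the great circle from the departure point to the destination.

Great circle: cos σ = sin φ₁ sin φ₂ + cos φ₁ cos φ₂ cos Δλ,  σ = 1.9811 rad → d_gc = 12611.6 km
Rhumb line: Δψ = -1.8814, q = Δφ/Δψ = 0.7514, d_rh = R√(Δφ²+q²Δλ²) = 13686.0 km
Excess = 13686.0 − 12611.6 = 1074.4 ≈ 1074 km

1074 km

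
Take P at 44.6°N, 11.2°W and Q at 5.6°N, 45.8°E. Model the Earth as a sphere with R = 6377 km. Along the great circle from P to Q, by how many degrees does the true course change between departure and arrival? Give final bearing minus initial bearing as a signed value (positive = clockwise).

+27.5°

At departure: θ₁ = atan2(sin Δλ cos φ₂, cos φ₁ sin φ₂ − sin φ₁ cos φ₂ cos Δλ) = 110.44°
At arrival: θ₂ = atan2(sin Δλ cos φ₁, −cos φ₂ sin φ₁ + sin φ₂ cos φ₁ cos Δλ) = 137.90°
Δθ = θ₂ − θ₁ = +27.5°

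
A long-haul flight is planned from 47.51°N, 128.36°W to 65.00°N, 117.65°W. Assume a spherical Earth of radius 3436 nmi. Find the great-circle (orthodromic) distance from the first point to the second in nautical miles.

Haversine: a = sin²(Δφ/2)+cos φ₁ cos φ₂ sin²(Δλ/2) = 0.02560;  σ = 2·atan2(√a,√(1−a))
σ = 18.414° → d = Rσ = 3436·0.32139 = 1104 nmi

1104 nmi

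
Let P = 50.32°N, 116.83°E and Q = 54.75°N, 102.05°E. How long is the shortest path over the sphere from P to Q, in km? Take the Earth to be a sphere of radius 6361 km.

1110 km

Haversine: a = sin²(Δφ/2)+cos φ₁ cos φ₂ sin²(Δλ/2) = 0.00759;  σ = 2·atan2(√a,√(1−a))
σ = 9.996° → d = Rσ = 6361·0.17447 = 1110 km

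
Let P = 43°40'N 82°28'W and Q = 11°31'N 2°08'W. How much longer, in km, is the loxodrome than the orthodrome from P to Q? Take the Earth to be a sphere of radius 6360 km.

185 km

Great circle: cos σ = sin φ₁ sin φ₂ + cos φ₁ cos φ₂ cos Δλ,  σ = 1.3110 rad → d_gc = 8338.0 km
Rhumb line: Δψ = -0.6465, q = Δφ/Δψ = 0.8680, d_rh = R√(Δφ²+q²Δλ²) = 8523.1 km
Excess = 8523.1 − 8338.0 = 185.1 ≈ 185 km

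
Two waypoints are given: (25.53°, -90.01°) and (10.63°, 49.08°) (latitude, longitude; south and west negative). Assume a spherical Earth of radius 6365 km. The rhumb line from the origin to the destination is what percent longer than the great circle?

Great circle: σ = 2.2028 rad → d_gc = Rσ = 14020.7 km
Rhumb: Δφ = -0.2601, Δλ = +2.4276, Δψ = -0.2745, q = Δφ/Δψ = 0.9474 → d_rh = R√(Δφ²+q²Δλ²) = 14731.6 km
Excess = (14731.6 − 14020.7) / 14020.7 = 710.9 / 14020.7 = 5.07% ≈ 5.1%

5.1%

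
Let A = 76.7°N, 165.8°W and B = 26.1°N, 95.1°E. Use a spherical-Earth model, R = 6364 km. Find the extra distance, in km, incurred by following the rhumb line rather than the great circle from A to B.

Great circle: cos σ = sin φ₁ sin φ₂ + cos φ₁ cos φ₂ cos Δλ,  σ = 1.1642 rad → d_gc = 7409.1 km
Rhumb line: Δψ = -1.6770, q = Δφ/Δψ = 0.5266, d_rh = R√(Δφ²+q²Δλ²) = 8074.1 km
Excess = 8074.1 − 7409.1 = 665.0 ≈ 665 km

665 km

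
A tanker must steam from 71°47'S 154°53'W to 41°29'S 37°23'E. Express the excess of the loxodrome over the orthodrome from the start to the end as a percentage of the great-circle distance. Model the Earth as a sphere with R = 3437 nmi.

Great circle: σ = 1.1589 rad → d_gc = Rσ = 3983.1 nmi
Rhumb: Δφ = +0.5288, Δλ = -2.9275, Δψ = +1.0335, q = Δφ/Δψ = 0.5117 → d_rh = R√(Δφ²+q²Δλ²) = 5460.1 nmi
Excess = (5460.1 − 3983.1) / 3983.1 = 1477.0 / 3983.1 = 37.08% ≈ 37.1%

37.1%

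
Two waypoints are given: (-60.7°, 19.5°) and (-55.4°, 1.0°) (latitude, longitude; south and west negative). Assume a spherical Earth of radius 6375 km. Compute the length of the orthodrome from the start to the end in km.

Haversine: a = sin²(Δφ/2)+cos φ₁ cos φ₂ sin²(Δλ/2) = 0.00932;  σ = 2·atan2(√a,√(1−a))
σ = 11.079° → d = Rσ = 6375·0.19336 = 1233 km

1233 km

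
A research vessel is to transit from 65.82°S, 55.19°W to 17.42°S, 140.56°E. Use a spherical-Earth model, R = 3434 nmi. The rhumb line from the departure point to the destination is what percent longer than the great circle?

27.8%

Great circle: σ = 1.6740 rad → d_gc = Rσ = 5748.6 nmi
Rhumb: Δφ = +0.8447, Δλ = -2.8667, Δψ = +1.2320, q = Δφ/Δψ = 0.6857 → d_rh = R√(Δφ²+q²Δλ²) = 7346.7 nmi
Excess = (7346.7 − 5748.6) / 5748.6 = 1598.1 / 5748.6 = 27.80% ≈ 27.8%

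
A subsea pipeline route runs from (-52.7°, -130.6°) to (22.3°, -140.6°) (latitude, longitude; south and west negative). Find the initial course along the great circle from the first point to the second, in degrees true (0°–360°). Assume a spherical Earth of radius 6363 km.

N = sin Δλ·cos φ₂ = -0.1607;  D = cos φ₁ sin φ₂ − sin φ₁ cos φ₂ cos Δλ = +0.9547
initial course = atan2(N, D) = 350.45°

350.4°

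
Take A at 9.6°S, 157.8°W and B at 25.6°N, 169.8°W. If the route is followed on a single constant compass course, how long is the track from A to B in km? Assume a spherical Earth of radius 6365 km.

Rhumb course C = atan2(Δλ, Δψ) with Δψ = ln[tan(π/4+φ₂/2)/tan(π/4+φ₁/2)] = +0.6308, Δλ = -0.2094 → C = 341.63°
d = R·|Δφ| / |cos C| = 6365·0.61436 / 0.94906 = 4120 km

4120 km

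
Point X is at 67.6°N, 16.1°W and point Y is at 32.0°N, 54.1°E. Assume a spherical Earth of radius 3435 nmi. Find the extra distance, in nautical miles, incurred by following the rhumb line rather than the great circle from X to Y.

Great circle: cos σ = sin φ₁ sin φ₂ + cos φ₁ cos φ₂ cos Δλ,  σ = 0.9280 rad → d_gc = 3187.8 nmi
Rhumb line: Δψ = -1.0294, q = Δφ/Δψ = 0.6036, d_rh = R√(Δφ²+q²Δλ²) = 3317.8 nmi
Excess = 3317.8 − 3187.8 = 130.0 ≈ 130 nmi

130 nmi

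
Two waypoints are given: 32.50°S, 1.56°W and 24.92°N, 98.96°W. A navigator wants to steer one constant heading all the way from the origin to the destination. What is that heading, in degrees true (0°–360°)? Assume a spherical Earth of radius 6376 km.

301.7°

Meridional parts: M(φ₁)=-0.6004, M(φ₂)=+0.4493 → ΔM = +1.0497;  Δλ = -1.7000 rad
tan C = Δλ / ΔM = -1.6195 → C = 301.69°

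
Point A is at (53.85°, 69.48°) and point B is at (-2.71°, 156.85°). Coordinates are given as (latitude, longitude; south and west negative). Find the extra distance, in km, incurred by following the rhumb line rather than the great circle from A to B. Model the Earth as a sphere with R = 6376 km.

Great circle: cos σ = sin φ₁ sin φ₂ + cos φ₁ cos φ₂ cos Δλ,  σ = 1.5819 rad → d_gc = 10086.4 km
Rhumb line: Δψ = -1.1670, q = Δφ/Δψ = 0.8459, d_rh = R√(Δφ²+q²Δλ²) = 10356.2 km
Excess = 10356.2 − 10086.4 = 269.8 ≈ 270 km

270 km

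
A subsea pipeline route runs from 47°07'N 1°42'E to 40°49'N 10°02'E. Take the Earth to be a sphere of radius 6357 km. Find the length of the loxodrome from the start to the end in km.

964 km

Rhumb course C = atan2(Δλ, Δψ) with Δψ = ln[tan(π/4+φ₂/2)/tan(π/4+φ₁/2)] = -0.1530, Δλ = +0.1454 → C = 136.45°
d = R·|Δφ| / |cos C| = 6357·0.10996 / 0.72476 = 964 km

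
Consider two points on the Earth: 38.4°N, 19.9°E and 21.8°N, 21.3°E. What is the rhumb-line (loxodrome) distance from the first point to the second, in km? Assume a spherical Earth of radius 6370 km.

Rhumb course C = atan2(Δλ, Δψ) with Δψ = ln[tan(π/4+φ₂/2)/tan(π/4+φ₁/2)] = -0.3369, Δλ = +0.0244 → C = 175.85°
d = R·|Δφ| / |cos C| = 6370·0.28972 / 0.99738 = 1850 km

1850 km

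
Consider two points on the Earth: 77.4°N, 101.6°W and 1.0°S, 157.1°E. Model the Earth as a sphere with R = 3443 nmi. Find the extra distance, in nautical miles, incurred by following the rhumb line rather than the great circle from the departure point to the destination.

407 nmi

Great circle: cos σ = sin φ₁ sin φ₂ + cos φ₁ cos φ₂ cos Δλ,  σ = 1.6306 rad → d_gc = 5614.2 nmi
Rhumb line: Δψ = -2.2211, q = Δφ/Δψ = 0.6161, d_rh = R√(Δφ²+q²Δλ²) = 6021.6 nmi
Excess = 6021.6 − 5614.2 = 407.4 ≈ 407 nmi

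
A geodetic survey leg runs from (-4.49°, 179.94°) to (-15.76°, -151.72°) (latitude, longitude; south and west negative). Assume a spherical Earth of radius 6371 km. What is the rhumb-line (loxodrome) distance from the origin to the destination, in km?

Rhumb course C = atan2(Δλ, Δψ) with Δψ = ln[tan(π/4+φ₂/2)/tan(π/4+φ₁/2)] = -0.2002, Δλ = +0.4946 → C = 112.03°
d = R·|Δφ| / |cos C| = 6371·0.19670 / 0.37511 = 3341 km

3341 km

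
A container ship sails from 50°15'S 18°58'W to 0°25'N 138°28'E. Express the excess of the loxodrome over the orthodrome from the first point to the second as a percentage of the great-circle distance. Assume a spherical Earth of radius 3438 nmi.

14.5%

Great circle: σ = 2.2094 rad → d_gc = Rσ = 7595.8 nmi
Rhumb: Δφ = +0.8843, Δλ = +2.7477, Δψ = +1.0248, q = Δφ/Δψ = 0.8629 → d_rh = R√(Δφ²+q²Δλ²) = 8700.3 nmi
Excess = (8700.3 − 7595.8) / 7595.8 = 1104.5 / 7595.8 = 14.54% ≈ 14.5%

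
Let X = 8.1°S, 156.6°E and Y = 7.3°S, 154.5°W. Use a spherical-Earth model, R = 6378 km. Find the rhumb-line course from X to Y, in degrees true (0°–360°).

Δψ = ln[tan(π/4+φ₂/2)/tan(π/4+φ₁/2)] = +0.0141
Δλ = +0.8535 rad (taken the short way round)
course = atan2(Δλ, Δψ) = 89.05°

89.1°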